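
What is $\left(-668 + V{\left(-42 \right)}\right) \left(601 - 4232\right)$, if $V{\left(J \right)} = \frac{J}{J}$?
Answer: $2421877$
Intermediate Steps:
$V{\left(J \right)} = 1$
$\left(-668 + V{\left(-42 \right)}\right) \left(601 - 4232\right) = \left(-668 + 1\right) \left(601 - 4232\right) = \left(-667\right) \left(-3631\right) = 2421877$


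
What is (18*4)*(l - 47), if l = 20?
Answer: -1944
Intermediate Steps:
(18*4)*(l - 47) = (18*4)*(20 - 47) = 72*(-27) = -1944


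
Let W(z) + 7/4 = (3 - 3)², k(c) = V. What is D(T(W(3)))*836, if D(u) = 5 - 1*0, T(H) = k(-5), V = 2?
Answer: 4180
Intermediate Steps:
k(c) = 2
W(z) = -7/4 (W(z) = -7/4 + (3 - 3)² = -7/4 + 0² = -7/4 + 0 = -7/4)
T(H) = 2
D(u) = 5 (D(u) = 5 + 0 = 5)
D(T(W(3)))*836 = 5*836 = 4180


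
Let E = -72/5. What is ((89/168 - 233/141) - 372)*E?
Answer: 8838531/1645 ≈ 5373.0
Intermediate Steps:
E = -72/5 (E = -72*⅕ = -72/5 ≈ -14.400)
((89/168 - 233/141) - 372)*E = ((89/168 - 233/141) - 372)*(-72/5) = (-2955/2632 - 372)*(-72/5) = -982059/2632*(-72/5) = 8838531/1645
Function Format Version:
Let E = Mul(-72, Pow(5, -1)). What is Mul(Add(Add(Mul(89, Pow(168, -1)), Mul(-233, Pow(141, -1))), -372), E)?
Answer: Rational(8838531, 1645) ≈ 5373.0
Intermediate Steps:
E = Rational(-72, 5) (E = Mul(-72, Rational(1, 5)) = Rational(-72, 5) ≈ -14.400)
Mul(Add(Add(Mul(89, Pow(168, -1)), Mul(-233, Pow(141, -1))), -372), E) = Mul(Add(Add(Mul(89, Pow(168, -1)), Mul(-233, Pow(141, -1))), -372), Rational(-72, 5)) = Mul(Add(Add(Mul(89, Rational(1, 168)), Mul(-233, Rational(1, 141))), -372), Rational(-72, 5)) = Mul(Add(Add(Rational(89, 168), Rational(-233, 141)), -372), Rational(-72, 5)) = Mul(Add(Rational(-2955, 2632), -372), Rational(-72, 5)) = Mul(Rational(-982059, 2632), Rational(-72, 5)) = Rational(8838531, 1645)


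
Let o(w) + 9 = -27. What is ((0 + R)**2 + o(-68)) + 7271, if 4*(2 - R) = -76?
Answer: 7676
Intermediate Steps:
R = 21 (R = 2 - 1/4*(-76) = 2 + 19 = 21)
o(w) = -36 (o(w) = -9 - 27 = -36)
((0 + R)**2 + o(-68)) + 7271 = ((0 + 21)**2 - 36) + 7271 = (21**2 - 36) + 7271 = (441 - 36) + 7271 = 405 + 7271 = 7676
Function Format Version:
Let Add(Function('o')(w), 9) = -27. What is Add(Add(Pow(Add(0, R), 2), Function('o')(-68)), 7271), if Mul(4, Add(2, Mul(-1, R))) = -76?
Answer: 7676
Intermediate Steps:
R = 21 (R = Add(2, Mul(Rational(-1, 4), -76)) = Add(2, 19) = 21)
Function('o')(w) = -36 (Function('o')(w) = Add(-9, -27) = -36)
Add(Add(Pow(Add(0, R), 2), Function('o')(-68)), 7271) = Add(Add(Pow(Add(0, 21), 2), -36), 7271) = Add(Add(Pow(21, 2), -36), 7271) = Add(Add(441, -36), 7271) = Add(405, 7271) = 7676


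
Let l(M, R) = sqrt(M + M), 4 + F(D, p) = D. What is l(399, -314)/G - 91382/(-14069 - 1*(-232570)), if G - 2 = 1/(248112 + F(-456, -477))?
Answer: -91382/218501 + 247652*sqrt(798)/495305 ≈ 13.706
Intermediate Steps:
F(D, p) = -4 + D
l(M, R) = sqrt(2)*sqrt(M) (l(M, R) = sqrt(2*M) = sqrt(2)*sqrt(M))
G = 495305/247652 (G = 2 + 1/(248112 + (-4 - 456)) = 2 + 1/(248112 - 460) = 2 + 1/247652 = 495305/247652 ≈ 2.0000)
l(399, -314)/G - 91382/(-14069 - 1*(-232570)) = (sqrt(2)*sqrt(399))/(495305/247652) - 91382/(-14069 - 1*(-232570)) = sqrt(798)*(247652/495305) - 91382/(-14069 + 232570) = 247652*sqrt(798)/495305 - 91382/218501 = -91382/218501 + 247652*sqrt(798)/495305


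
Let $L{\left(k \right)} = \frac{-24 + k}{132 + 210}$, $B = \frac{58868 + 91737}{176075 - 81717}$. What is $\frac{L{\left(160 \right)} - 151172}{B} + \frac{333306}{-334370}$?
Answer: $- \frac{6273842003374819}{66239867295} \approx -94714.0$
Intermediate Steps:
$B = \frac{150605}{94358} \approx 1.5961$
$L{\left(k \right)} = - \frac{4}{57} + \frac{k}{342}$ ($L{\left(k \right)} = \frac{-24 + k}{342} = \left(-24 + k\right) \frac{1}{342} = - \frac{4}{57} + \frac{k}{342}$)
$\frac{L{\left(160 \right)} - 151172}{B} + \frac{333306}{-334370} = \frac{\left(- \frac{4}{57} + \frac{1}{342} \cdot 160\right) - 151172}{\frac{150605}{94358}} + \frac{333306}{-334370} = \left(\left(- \frac{4}{57} + \frac{80}{171}\right) - 151172\right) \frac{94358}{150605} + 333306 \left(- \frac{1}{334370}\right) = \left(\frac{68}{171} - 151172\right) \frac{94358}{150605} - \frac{166653}{167185} = \left(- \frac{25850344}{171}\right) \frac{94358}{150605} - \frac{166653}{167185} = - \frac{187629750704}{1981035} - \frac{166653}{167185} = - \frac{6273842003374819}{66239867295}$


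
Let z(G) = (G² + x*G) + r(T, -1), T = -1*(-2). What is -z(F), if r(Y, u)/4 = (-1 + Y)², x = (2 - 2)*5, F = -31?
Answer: -965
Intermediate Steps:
T = 2
x = 0 (x = 0*5 = 0)
r(Y, u) = 4*(-1 + Y)²
z(G) = 4 + G² (z(G) = (G² + 0*G) + 4*(-1 + 2)² = (G² + 0) + 4*1² = G² + 4*1 = G² + 4 = 4 + G²)
-z(F) = -(4 + (-31)²) = -(4 + 961) = -1*965 = -965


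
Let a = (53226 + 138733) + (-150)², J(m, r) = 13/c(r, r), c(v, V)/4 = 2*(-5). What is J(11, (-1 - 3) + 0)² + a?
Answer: 343134569/1600 ≈ 2.1446e+5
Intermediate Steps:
c(v, V) = -40 (c(v, V) = 4*(2*(-5)) = 4*(-10) = -40)
J(m, r) = -13/40 (J(m, r) = 13/(-40) = 13*(-1/40) = -13/40)
a = 214459 (a = 191959 + 22500 = 214459)
J(11, (-1 - 3) + 0)² + a = (-13/40)² + 214459 = 169/1600 + 214459 = 343134569/1600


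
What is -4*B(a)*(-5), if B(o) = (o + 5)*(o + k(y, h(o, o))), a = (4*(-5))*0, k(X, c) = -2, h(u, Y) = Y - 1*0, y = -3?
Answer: -200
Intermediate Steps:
h(u, Y) = Y (h(u, Y) = Y + 0 = Y)
a = 0 (a = -20*0 = 0)
B(o) = (-2 + o)*(5 + o) (B(o) = (o + 5)*(o - 2) = (5 + o)*(-2 + o) = (-2 + o)*(5 + o))
-4*B(a)*(-5) = -4*(-10 + 0² + 3*0)*(-5) = -4*(-10 + 0 + 0)*(-5) = -4*(-10)*(-5) = 40*(-5) = -200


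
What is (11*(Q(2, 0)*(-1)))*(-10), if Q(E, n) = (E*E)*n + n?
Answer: 0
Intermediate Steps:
Q(E, n) = n + n*E² (Q(E, n) = E²*n + n = n*E² + n = n + n*E²)
(11*(Q(2, 0)*(-1)))*(-10) = (11*((0*(1 + 2²))*(-1)))*(-10) = (11*((0*(1 + 4))*(-1)))*(-10) = (11*((0*5)*(-1)))*(-10) = (11*(0*(-1)))*(-10) = (11*0)*(-10) = 0*(-10) = 0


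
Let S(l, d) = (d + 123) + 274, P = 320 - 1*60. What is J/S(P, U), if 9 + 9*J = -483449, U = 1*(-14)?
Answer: -483458/3447 ≈ -140.25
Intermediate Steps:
U = -14
P = 260 (P = 320 - 60 = 260)
J = -483458/9 (J = -1 + (1/9)*(-483449) = -1 - 483449/9 = -483458/9 ≈ -53718.)
S(l, d) = 397 + d (S(l, d) = (123 + d) + 274 = 397 + d)
J/S(P, U) = -483458/(9*(397 - 14)) = -483458/9/383 = -483458/9*1/383 = -483458/3447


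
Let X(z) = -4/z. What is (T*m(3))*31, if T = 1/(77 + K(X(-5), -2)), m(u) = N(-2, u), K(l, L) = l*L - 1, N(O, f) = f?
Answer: 5/4 ≈ 1.2500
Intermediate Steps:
K(l, L) = -1 + L*l (K(l, L) = L*l - 1 = -1 + L*l)
m(u) = u
T = 5/372 (T = 1/(77 + (-1 - (-8)/(-5))) = 1/(77 + (-1 - (-8)*(-1)/5)) = 1/(77 + (-1 - 2*4/5)) = 1/(77 + (-1 - 8/5)) = 1/(77 - 13/5) = 1/(372/5) = 5/372 ≈ 0.013441)
(T*m(3))*31 = ((5/372)*3)*31 = (5/124)*31 = 5/4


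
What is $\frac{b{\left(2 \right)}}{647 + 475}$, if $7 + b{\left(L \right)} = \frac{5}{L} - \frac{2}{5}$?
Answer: $- \frac{49}{11220} \approx -0.0043672$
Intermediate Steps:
$b{\left(L \right)} = - \frac{37}{5} + \frac{5}{L}$ ($b{\left(L \right)} = -7 + \left(\frac{5}{L} - \frac{2}{5}\right) = -7 - \left(\frac{2}{5} - \frac{5}{L}\right) = - \frac{37}{5} + \frac{5}{L}$)
$\frac{b{\left(2 \right)}}{647 + 475} = \frac{- \frac{37}{5} + \frac{5}{2}}{647 + 475} = \frac{- \frac{37}{5} + 5 \cdot \frac{1}{2}}{1122} = \frac{- \frac{37}{5} + \frac{5}{2}}{1122} = \frac{1}{1122} \left(- \frac{49}{10}\right) = - \frac{49}{11220}$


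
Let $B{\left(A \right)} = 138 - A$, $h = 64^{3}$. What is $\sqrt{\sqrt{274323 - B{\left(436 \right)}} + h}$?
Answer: $\sqrt{262144 + \sqrt{274621}} \approx 512.51$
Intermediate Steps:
$h = 262144$
$\sqrt{\sqrt{274323 - B{\left(436 \right)}} + h} = \sqrt{\sqrt{274323 - \left(138 - 436\right)} + 262144} = \sqrt{\sqrt{274323 - -298} + 262144} = \sqrt{\sqrt{274323 + 298} + 262144} = \sqrt{\sqrt{274621} + 262144} = \sqrt{262144 + \sqrt{274621}}$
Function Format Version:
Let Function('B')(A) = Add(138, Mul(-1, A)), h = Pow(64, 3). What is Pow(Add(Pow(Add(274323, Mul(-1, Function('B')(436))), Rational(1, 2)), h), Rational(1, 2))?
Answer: Pow(Add(262144, Pow(274621, Rational(1, 2))), Rational(1, 2)) ≈ 512.51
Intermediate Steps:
h = 262144
Pow(Add(Pow(Add(274323, Mul(-1, Function('B')(436))), Rational(1, 2)), h), Rational(1, 2)) = Pow(Add(Pow(Add(274323, Mul(-1, Add(138, Mul(-1, 436)))), Rational(1, 2)), 262144), Rational(1, 2)) = Pow(Add(Pow(Add(274323, Mul(-1, Add(138, -436))), Rational(1, 2)), 262144), Rational(1, 2)) = Pow(Add(Pow(Add(274323, Mul(-1, -298)), Rational(1, 2)), 262144), Rational(1, 2)) = Pow(Add(Pow(Add(274323, 298), Rational(1, 2)), 262144), Rational(1, 2)) = Pow(Add(Pow(274621, Rational(1, 2)), 262144), Rational(1, 2)) = Pow(Add(262144, Pow(274621, Rational(1, 2))), Rational(1, 2))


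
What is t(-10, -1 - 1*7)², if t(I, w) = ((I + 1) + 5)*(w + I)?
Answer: 5184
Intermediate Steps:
t(I, w) = (6 + I)*(I + w) (t(I, w) = ((1 + I) + 5)*(I + w) = (6 + I)*(I + w))
t(-10, -1 - 1*7)² = ((-10)² + 6*(-10) + 6*(-1 - 1*7) - 10*(-1 - 1*7))² = (100 - 60 + 6*(-1 - 7) - 10*(-1 - 7))² = (100 - 60 + 6*(-8) - 10*(-8))² = (100 - 60 - 48 + 80)² = 72² = 5184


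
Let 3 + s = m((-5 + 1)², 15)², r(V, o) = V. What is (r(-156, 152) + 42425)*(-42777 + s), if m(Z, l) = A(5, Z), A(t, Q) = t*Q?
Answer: -1537746220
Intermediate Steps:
A(t, Q) = Q*t
m(Z, l) = 5*Z (m(Z, l) = Z*5 = 5*Z)
s = 6397 (s = -3 + (5*(-5 + 1)²)² = -3 + (5*(-4)²)² = -3 + (5*16)² = -3 + 80² = -3 + 6400 = 6397)
(r(-156, 152) + 42425)*(-42777 + s) = (-156 + 42425)*(-42777 + 6397) = 42269*(-36380) = -1537746220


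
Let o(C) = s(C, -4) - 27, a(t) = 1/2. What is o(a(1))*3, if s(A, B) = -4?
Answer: -93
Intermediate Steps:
a(t) = 1/2
o(C) = -31 (o(C) = -4 - 27 = -31)
o(a(1))*3 = -31*3 = -93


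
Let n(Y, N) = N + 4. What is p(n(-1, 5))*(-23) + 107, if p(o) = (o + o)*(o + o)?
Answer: -7345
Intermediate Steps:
n(Y, N) = 4 + N
p(o) = 4*o² (p(o) = (2*o)*(2*o) = 4*o²)
p(n(-1, 5))*(-23) + 107 = (4*(4 + 5)²)*(-23) + 107 = (4*9²)*(-23) + 107 = (4*81)*(-23) + 107 = 324*(-23) + 107 = -7452 + 107 = -7345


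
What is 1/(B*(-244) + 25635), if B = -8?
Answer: 1/27587 ≈ 3.6249e-5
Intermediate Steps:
1/(B*(-244) + 25635) = 1/(-8*(-244) + 25635) = 1/(1952 + 25635) = 1/27587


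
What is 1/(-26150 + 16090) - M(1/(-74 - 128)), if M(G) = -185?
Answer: 1861099/10060 ≈ 185.00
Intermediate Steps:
1/(-26150 + 16090) - M(1/(-74 - 128)) = 1/(-26150 + 16090) - 1*(-185) = 1/(-10060) + 185 = -1/10060 + 185 = 1861099/10060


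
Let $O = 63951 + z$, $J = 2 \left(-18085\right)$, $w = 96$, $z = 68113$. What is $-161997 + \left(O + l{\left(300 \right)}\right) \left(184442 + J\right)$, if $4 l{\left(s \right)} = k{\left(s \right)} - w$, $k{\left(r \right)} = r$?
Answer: $19588793283$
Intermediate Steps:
$J = -36170$
$l{\left(s \right)} = -24 + \frac{s}{4}$ ($l{\left(s \right)} = \frac{s - 96}{4} = \frac{-96 + s}{4} = -24 + \frac{s}{4}$)
$O = 132064$ ($O = 63951 + 68113 = 132064$)
$-161997 + \left(O + l{\left(300 \right)}\right) \left(184442 + J\right) = -161997 + \left(132064 + \left(-24 + \frac{1}{4} \cdot 300\right)\right) \left(184442 - 36170\right) = -161997 + \left(132064 + \left(-24 + 75\right)\right) 148272 = -161997 + \left(132064 + 51\right) 148272 = -161997 + 132115 \cdot 148272 = -161997 + 19588955280 = 19588793283$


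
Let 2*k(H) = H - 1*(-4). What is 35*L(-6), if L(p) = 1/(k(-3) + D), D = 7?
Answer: 14/3 ≈ 4.6667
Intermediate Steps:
k(H) = 2 + H/2 (k(H) = (H - 1*(-4))/2 = (H + 4)/2 = (4 + H)/2 = 2 + H/2)
L(p) = 2/15 (L(p) = 1/((2 + (½)*(-3)) + 7) = 1/((2 - 3/2) + 7) = 1/(½ + 7) = 1/(15/2) = 2/15)
35*L(-6) = 35*(2/15) = 14/3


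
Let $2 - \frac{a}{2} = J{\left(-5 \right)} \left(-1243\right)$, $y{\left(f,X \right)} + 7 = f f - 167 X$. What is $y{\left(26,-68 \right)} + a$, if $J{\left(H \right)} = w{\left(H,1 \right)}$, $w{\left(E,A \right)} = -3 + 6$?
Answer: $19487$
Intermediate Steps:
$w{\left(E,A \right)} = 3$
$J{\left(H \right)} = 3$
$y{\left(f,X \right)} = -7 + f^{2} - 167 X$ ($y{\left(f,X \right)} = -7 - \left(167 X - f f\right) = -7 - \left(- f^{2} + 167 X\right) = -7 + f^{2} - 167 X$)
$a = 7462$ ($a = 4 - 2 \cdot 3 \left(-1243\right) = 4 - -7458 = 4 + 7458 = 7462$)
$y{\left(26,-68 \right)} + a = \left(-7 + 26^{2} - -11356\right) + 7462 = \left(-7 + 676 + 11356\right) + 7462 = 12025 + 7462 = 19487$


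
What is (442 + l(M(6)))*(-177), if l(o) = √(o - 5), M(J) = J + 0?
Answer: -78411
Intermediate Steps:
M(J) = J
l(o) = √(-5 + o)
(442 + l(M(6)))*(-177) = (442 + √(-5 + 6))*(-177) = (442 + √1)*(-177) = (442 + 1)*(-177) = 443*(-177) = -78411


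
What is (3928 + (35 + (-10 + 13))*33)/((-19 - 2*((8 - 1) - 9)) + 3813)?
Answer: 2591/1899 ≈ 1.3644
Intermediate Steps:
(3928 + (35 + (-10 + 13))*33)/((-19 - 2*((8 - 1) - 9)) + 3813) = (3928 + (35 + 3)*33)/((-19 - 2*(7 - 9)) + 3813) = (3928 + 38*33)/((-19 - 2*(-2)) + 3813) = (3928 + 1254)/((-19 + 4) + 3813) = 5182/(-15 + 3813) = 5182/3798 = 5182*(1/3798) = 2591/1899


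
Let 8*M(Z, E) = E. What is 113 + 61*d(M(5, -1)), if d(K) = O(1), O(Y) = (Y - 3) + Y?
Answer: 52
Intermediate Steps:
M(Z, E) = E/8
O(Y) = -3 + 2*Y (O(Y) = (-3 + Y) + Y = -3 + 2*Y)
d(K) = -1 (d(K) = -3 + 2*1 = -3 + 2 = -1)
113 + 61*d(M(5, -1)) = 113 + 61*(-1) = 113 - 61 = 52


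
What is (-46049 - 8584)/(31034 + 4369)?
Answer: -18211/11801 ≈ -1.5432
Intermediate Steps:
(-46049 - 8584)/(31034 + 4369) = -54633/35403 = -54633*1/35403 = -18211/11801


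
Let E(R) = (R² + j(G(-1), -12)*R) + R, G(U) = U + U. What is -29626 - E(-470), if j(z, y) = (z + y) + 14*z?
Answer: -269796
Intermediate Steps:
G(U) = 2*U
j(z, y) = y + 15*z (j(z, y) = (y + z) + 14*z = y + 15*z)
E(R) = R² - 41*R (E(R) = (R² + (-12 + 15*(2*(-1)))*R) + R = (R² + (-12 + 15*(-2))*R) + R = (R² + (-12 - 30)*R) + R = (R² - 42*R) + R = R² - 41*R)
-29626 - E(-470) = -29626 - (-470)*(-41 - 470) = -29626 - (-470)*(-511) = -29626 - 1*240170 = -29626 - 240170 = -269796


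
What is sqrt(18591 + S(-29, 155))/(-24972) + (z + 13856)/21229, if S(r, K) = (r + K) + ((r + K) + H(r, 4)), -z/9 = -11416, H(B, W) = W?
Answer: 116600/21229 - sqrt(18847)/24972 ≈ 5.4870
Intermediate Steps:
z = 102744 (z = -9*(-11416) = 102744)
S(r, K) = 4 + 2*K + 2*r (S(r, K) = (r + K) + ((r + K) + 4) = (K + r) + ((K + r) + 4) = (K + r) + (4 + K + r) = 4 + 2*K + 2*r)
sqrt(18591 + S(-29, 155))/(-24972) + (z + 13856)/21229 = sqrt(18591 + (4 + 2*155 + 2*(-29)))/(-24972) + (102744 + 13856)/21229 = sqrt(18591 + (4 + 310 - 58))*(-1/24972) + 116600*(1/21229) = sqrt(18591 + 256)*(-1/24972) + 116600/21229 = sqrt(18847)*(-1/24972) + 116600/21229 = -sqrt(18847)/24972 + 116600/21229 = 116600/21229 - sqrt(18847)/24972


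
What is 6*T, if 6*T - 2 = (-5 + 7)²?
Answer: 6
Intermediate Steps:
T = 1 (T = ⅓ + (-5 + 7)²/6 = ⅓ + (⅙)*2² = ⅓ + (⅙)*4 = ⅓ + ⅔ = 1)
6*T = 6*1 = 6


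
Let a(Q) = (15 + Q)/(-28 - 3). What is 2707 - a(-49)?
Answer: 83883/31 ≈ 2705.9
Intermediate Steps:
a(Q) = -15/31 - Q/31 (a(Q) = (15 + Q)/(-31) = (15 + Q)*(-1/31) = -15/31 - Q/31)
2707 - a(-49) = 2707 - (-15/31 - 1/31*(-49)) = 2707 - (-15/31 + 49/31) = 2707 - 1*34/31 = 2707 - 34/31 = 83883/31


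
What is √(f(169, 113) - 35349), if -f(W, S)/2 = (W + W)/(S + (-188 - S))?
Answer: I*√78077998/47 ≈ 188.0*I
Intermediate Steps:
f(W, S) = W/47 (f(W, S) = -2*(W + W)/(S + (-188 - S)) = -2*2*W/(-188) = -2*2*W*(-1)/188 = -(-1)*W/47 = W/47)
√(f(169, 113) - 35349) = √((1/47)*169 - 35349) = √(169/47 - 35349) = √(-1661234/47) = I*√78077998/47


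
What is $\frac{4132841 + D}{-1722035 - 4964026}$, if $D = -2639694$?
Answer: $- \frac{1493147}{6686061} \approx -0.22332$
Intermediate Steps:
$\frac{4132841 + D}{-1722035 - 4964026} = \frac{4132841 - 2639694}{-1722035 - 4964026} = \frac{1493147}{-6686061} = 1493147 \left(- \frac{1}{6686061}\right) = - \frac{1493147}{6686061}$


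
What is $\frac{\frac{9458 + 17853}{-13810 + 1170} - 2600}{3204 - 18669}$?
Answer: $\frac{32891311}{195477600} \approx 0.16826$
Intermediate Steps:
$\frac{\frac{9458 + 17853}{-13810 + 1170} - 2600}{3204 - 18669} = \frac{\frac{27311}{-12640} - 2600}{3204 - 18669} = \frac{27311 \left(- \frac{1}{12640}\right) - 2600}{-15465} = \left(- \frac{27311}{12640} - 2600\right) \left(- \frac{1}{15465}\right) = \left(- \frac{32891311}{12640}\right) \left(- \frac{1}{15465}\right) = \frac{32891311}{195477600}$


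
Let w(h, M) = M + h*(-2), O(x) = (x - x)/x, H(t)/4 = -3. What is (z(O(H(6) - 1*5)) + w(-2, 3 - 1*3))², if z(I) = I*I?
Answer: 16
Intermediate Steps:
H(t) = -12 (H(t) = 4*(-3) = -12)
O(x) = 0 (O(x) = 0/x = 0)
w(h, M) = M - 2*h
z(I) = I²
(z(O(H(6) - 1*5)) + w(-2, 3 - 1*3))² = (0² + ((3 - 1*3) - 2*(-2)))² = (0 + ((3 - 3) + 4))² = (0 + (0 + 4))² = (0 + 4)² = 4² = 16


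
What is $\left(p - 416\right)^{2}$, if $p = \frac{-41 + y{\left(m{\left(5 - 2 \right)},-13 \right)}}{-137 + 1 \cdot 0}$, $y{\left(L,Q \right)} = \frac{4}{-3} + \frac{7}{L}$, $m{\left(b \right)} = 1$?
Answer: $\frac{29196556900}{168921} \approx 1.7284 \cdot 10^{5}$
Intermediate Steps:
$y{\left(L,Q \right)} = - \frac{4}{3} + \frac{7}{L}$ ($y{\left(L,Q \right)} = 4 \left(- \frac{1}{3}\right) + \frac{7}{L} = - \frac{4}{3} + \frac{7}{L}$)
$p = \frac{106}{411}$ ($p = \frac{-41 - \left(\frac{4}{3} - \frac{7}{1}\right)}{-137 + 1 \cdot 0} = \frac{-41 + \left(- \frac{4}{3} + 7 \cdot 1\right)}{-137 + 0} = \frac{-41 + \left(- \frac{4}{3} + 7\right)}{-137} = \left(-41 + \frac{17}{3}\right) \left(- \frac{1}{137}\right) = \left(- \frac{106}{3}\right) \left(- \frac{1}{137}\right) = \frac{106}{411} \approx 0.25791$)
$\left(p - 416\right)^{2} = \left(\frac{106}{411} - 416\right)^{2} = \left(- \frac{170870}{411}\right)^{2} = \frac{29196556900}{168921}$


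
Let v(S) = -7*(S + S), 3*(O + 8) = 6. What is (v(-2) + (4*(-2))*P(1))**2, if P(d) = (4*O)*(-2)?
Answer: 126736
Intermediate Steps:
O = -6 (O = -8 + (1/3)*6 = -8 + 2 = -6)
v(S) = -14*S
P(d) = 48 (P(d) = (4*(-6))*(-2) = -24*(-2) = 48)
(v(-2) + (4*(-2))*P(1))**2 = (-14*(-2) + (4*(-2))*48)**2 = (28 - 8*48)**2 = (28 - 384)**2 = (-356)**2 = 126736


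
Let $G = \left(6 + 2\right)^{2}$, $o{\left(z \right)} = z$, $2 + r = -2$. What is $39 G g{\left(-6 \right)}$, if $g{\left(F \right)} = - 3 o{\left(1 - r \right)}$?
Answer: $-37440$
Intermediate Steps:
$r = -4$ ($r = -2 - 2 = -4$)
$g{\left(F \right)} = -15$ ($g{\left(F \right)} = - 3 \left(1 - -4\right) = - 3 \left(1 + 4\right) = \left(-3\right) 5 = -15$)
$G = 64$ ($G = 8^{2} = 64$)
$39 G g{\left(-6 \right)} = 39 \cdot 64 \left(-15\right) = 2496 \left(-15\right) = -37440$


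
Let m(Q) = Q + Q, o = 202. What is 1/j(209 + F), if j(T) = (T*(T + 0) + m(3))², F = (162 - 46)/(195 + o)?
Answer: 24840596881/47675262884965380625 ≈ 5.2104e-10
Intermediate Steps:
F = 116/397 (F = (162 - 46)/(195 + 202) = 116/397 ≈ 0.29219)
m(Q) = 2*Q
j(T) = (6 + T²)² (j(T) = (T*(T + 0) + 2*3)² = (T*T + 6)² = (T² + 6)² = (6 + T²)²)
1/j(209 + F) = 1/((6 + (209 + 116/397)²)²) = 1/((6 + (83089/397)²)²) = 1/((6 + 6903781921/157609)²) = 1/((6904727575/157609)²) = 1/(47675262884965380625/24840596881) = 24840596881/47675262884965380625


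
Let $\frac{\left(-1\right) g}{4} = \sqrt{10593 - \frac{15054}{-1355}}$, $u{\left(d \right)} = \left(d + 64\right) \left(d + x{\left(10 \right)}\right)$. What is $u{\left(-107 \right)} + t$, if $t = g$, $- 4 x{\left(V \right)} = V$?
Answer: $\frac{9417}{2} - \frac{4 \sqrt{19469410995}}{1355} \approx 4296.6$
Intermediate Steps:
$x{\left(V \right)} = - \frac{V}{4}$
$u{\left(d \right)} = \left(64 + d\right) \left(- \frac{5}{2} + d\right)$ ($u{\left(d \right)} = \left(d + 64\right) \left(d - \frac{5}{2}\right) = \left(64 + d\right) \left(d - \frac{5}{2}\right) = \left(64 + d\right) \left(- \frac{5}{2} + d\right)$)
$g = - \frac{4 \sqrt{19469410995}}{1355}$ ($g = - 4 \sqrt{10593 - \frac{15054}{-1355}} = - 4 \sqrt{10593 - - \frac{15054}{1355}} = - 4 \sqrt{10593 + \frac{15054}{1355}} = - 4 \sqrt{\frac{14368569}{1355}} = - 4 \frac{\sqrt{19469410995}}{1355} = - \frac{4 \sqrt{19469410995}}{1355} \approx -411.91$)
$t = - \frac{4 \sqrt{19469410995}}{1355} \approx -411.91$
$u{\left(-107 \right)} + t = \left(-160 + \left(-107\right)^{2} + \frac{123}{2} \left(-107\right)\right) - \frac{4 \sqrt{19469410995}}{1355} = \left(-160 + 11449 - \frac{13161}{2}\right) - \frac{4 \sqrt{19469410995}}{1355} = \frac{9417}{2} - \frac{4 \sqrt{19469410995}}{1355}$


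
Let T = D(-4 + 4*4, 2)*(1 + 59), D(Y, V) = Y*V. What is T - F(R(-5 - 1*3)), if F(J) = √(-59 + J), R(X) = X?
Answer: 1440 - I*√67 ≈ 1440.0 - 8.1853*I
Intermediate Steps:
D(Y, V) = V*Y
T = 1440 (T = (2*(-4 + 4*4))*(1 + 59) = (2*(-4 + 16))*60 = (2*12)*60 = 24*60 = 1440)
T - F(R(-5 - 1*3)) = 1440 - √(-59 + (-5 - 1*3)) = 1440 - √(-59 + (-5 - 3)) = 1440 - √(-59 - 8) = 1440 - √(-67) = 1440 - I*√67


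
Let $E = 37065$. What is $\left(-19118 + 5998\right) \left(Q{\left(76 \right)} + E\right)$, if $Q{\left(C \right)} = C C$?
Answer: $-562073920$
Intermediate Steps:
$Q{\left(C \right)} = C^{2}$
$\left(-19118 + 5998\right) \left(Q{\left(76 \right)} + E\right) = \left(-19118 + 5998\right) \left(76^{2} + 37065\right) = - 13120 \left(5776 + 37065\right) = \left(-13120\right) 42841 = -562073920$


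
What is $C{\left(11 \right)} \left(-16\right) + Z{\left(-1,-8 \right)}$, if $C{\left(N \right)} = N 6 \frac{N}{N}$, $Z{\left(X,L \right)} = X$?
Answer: $-1057$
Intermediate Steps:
$C{\left(N \right)} = 6 N$ ($C{\left(N \right)} = 6 N 1 = 6 N$)
$C{\left(11 \right)} \left(-16\right) + Z{\left(-1,-8 \right)} = 6 \cdot 11 \left(-16\right) - 1 = 66 \left(-16\right) - 1 = -1056 - 1 = -1057$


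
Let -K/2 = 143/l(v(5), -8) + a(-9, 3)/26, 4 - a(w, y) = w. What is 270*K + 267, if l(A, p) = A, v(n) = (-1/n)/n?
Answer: 1930497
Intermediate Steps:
v(n) = -1/n²
a(w, y) = 4 - w
K = 7149 (K = -2*(143/((-1/5²)) + (4 - 1*(-9))/26) = -2*(143/((-1*1/25)) + (4 + 9)*(1/26)) = -2*(143/(-1/25) + 13*(1/26)) = -2*(143*(-25) + ½) = -2*(-3575 + ½) = -2*(-7149/2) = 7149)
270*K + 267 = 270*7149 + 267 = 1930230 + 267 = 1930497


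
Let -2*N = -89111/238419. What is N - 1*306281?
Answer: -146046330367/476838 ≈ -3.0628e+5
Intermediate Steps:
N = 89111/476838 (N = -(-89111)/(2*238419) = -½*(-89111/238419) = 89111/476838 ≈ 0.18688)
N - 1*306281 = 89111/476838 - 1*306281 = 89111/476838 - 306281 = -146046330367/476838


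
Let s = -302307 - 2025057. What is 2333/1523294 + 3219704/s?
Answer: -1224781511191/886314904254 ≈ -1.3819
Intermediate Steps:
s = -2327364
2333/1523294 + 3219704/s = 2333/1523294 + 3219704/(-2327364) = 2333*(1/1523294) + 3219704*(-1/2327364) = 2333/1523294 - 804926/581841 = -1224781511191/886314904254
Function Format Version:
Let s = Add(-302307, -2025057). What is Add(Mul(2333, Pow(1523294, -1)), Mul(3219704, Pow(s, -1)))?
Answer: Rational(-1224781511191, 886314904254) ≈ -1.3819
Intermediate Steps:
s = -2327364
Add(Mul(2333, Pow(1523294, -1)), Mul(3219704, Pow(s, -1))) = Add(Mul(2333, Pow(1523294, -1)), Mul(3219704, Pow(-2327364, -1))) = Add(Mul(2333, Rational(1, 1523294)), Mul(3219704, Rational(-1, 2327364))) = Add(Rational(2333, 1523294), Rational(-804926, 581841)) = Rational(-1224781511191, 886314904254)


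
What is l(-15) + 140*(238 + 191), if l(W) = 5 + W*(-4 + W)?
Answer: 60350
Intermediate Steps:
l(-15) + 140*(238 + 191) = (5 + (-15)² - 4*(-15)) + 140*(238 + 191) = (5 + 225 + 60) + 140*429 = 290 + 60060 = 60350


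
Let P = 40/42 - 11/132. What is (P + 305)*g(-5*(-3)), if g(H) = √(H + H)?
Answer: 25693*√30/84 ≈ 1675.3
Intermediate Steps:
g(H) = √2*√H (g(H) = √(2*H) = √2*√H)
P = 73/84 (P = 40*(1/42) - 11*1/132 = 20/21 - 1/12 = 73/84 ≈ 0.86905)
(P + 305)*g(-5*(-3)) = (73/84 + 305)*(√2*√(-5*(-3))) = 25693*(√2*√15)/84 = 25693*√30/84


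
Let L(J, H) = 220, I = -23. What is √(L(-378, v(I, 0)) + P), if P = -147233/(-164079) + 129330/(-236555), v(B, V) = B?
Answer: √12193169982802963509/235234593 ≈ 14.844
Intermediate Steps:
P = 2721673049/7762741569 (P = -147233*(-1/164079) + 129330*(-1/236555) = 147233/164079 - 25866/47311 = 2721673049/7762741569 ≈ 0.35061)
√(L(-378, v(I, 0)) + P) = √(220 + 2721673049/7762741569) = √(1710524818229/7762741569) = √12193169982802963509/235234593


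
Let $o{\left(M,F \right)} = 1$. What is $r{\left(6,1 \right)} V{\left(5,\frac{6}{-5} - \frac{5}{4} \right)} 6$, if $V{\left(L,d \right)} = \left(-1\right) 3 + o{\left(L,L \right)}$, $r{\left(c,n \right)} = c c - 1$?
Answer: $-420$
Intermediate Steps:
$r{\left(c,n \right)} = -1 + c^{2}$ ($r{\left(c,n \right)} = c^{2} - 1 = -1 + c^{2}$)
$V{\left(L,d \right)} = -2$ ($V{\left(L,d \right)} = \left(-1\right) 3 + 1 = -3 + 1 = -2$)
$r{\left(6,1 \right)} V{\left(5,\frac{6}{-5} - \frac{5}{4} \right)} 6 = \left(-1 + 6^{2}\right) \left(-2\right) 6 = \left(-1 + 36\right) \left(-2\right) 6 = 35 \left(-2\right) 6 = \left(-70\right) 6 = -420$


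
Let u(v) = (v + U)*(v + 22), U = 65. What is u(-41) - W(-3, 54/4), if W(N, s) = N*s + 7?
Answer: -845/2 ≈ -422.50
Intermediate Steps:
W(N, s) = 7 + N*s
u(v) = (22 + v)*(65 + v) (u(v) = (v + 65)*(v + 22) = (65 + v)*(22 + v) = (22 + v)*(65 + v))
u(-41) - W(-3, 54/4) = (1430 + (-41)² + 87*(-41)) - (7 - 162/4) = (1430 + 1681 - 3567) - (7 - 162/4) = -456 - (7 - 3*27/2) = -456 - (7 - 81/2) = -456 - 1*(-67/2) = -456 + 67/2 = -845/2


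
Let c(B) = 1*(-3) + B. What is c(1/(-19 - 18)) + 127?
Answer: 4587/37 ≈ 123.97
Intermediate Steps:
c(B) = -3 + B
c(1/(-19 - 18)) + 127 = (-3 + 1/(-19 - 18)) + 127 = (-3 + 1/(-37)) + 127 = (-3 - 1/37) + 127 = -112/37 + 127 = 4587/37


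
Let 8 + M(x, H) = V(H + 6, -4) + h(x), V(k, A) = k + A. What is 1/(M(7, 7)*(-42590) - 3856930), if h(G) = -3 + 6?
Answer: -1/4027290 ≈ -2.4831e-7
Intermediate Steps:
h(G) = 3
V(k, A) = A + k
M(x, H) = -3 + H (M(x, H) = -8 + ((-4 + (H + 6)) + 3) = -8 + ((-4 + (6 + H)) + 3) = -8 + ((2 + H) + 3) = -8 + (5 + H) = -3 + H)
1/(M(7, 7)*(-42590) - 3856930) = 1/((-3 + 7)*(-42590) - 3856930) = 1/(4*(-42590) - 3856930) = 1/(-170360 - 3856930) = 1/(-4027290) = -1/4027290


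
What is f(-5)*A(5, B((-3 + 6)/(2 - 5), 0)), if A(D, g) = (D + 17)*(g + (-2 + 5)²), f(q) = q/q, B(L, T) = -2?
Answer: 154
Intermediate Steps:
f(q) = 1
A(D, g) = (9 + g)*(17 + D) (A(D, g) = (17 + D)*(g + 3²) = (17 + D)*(g + 9) = (17 + D)*(9 + g) = (9 + g)*(17 + D))
f(-5)*A(5, B((-3 + 6)/(2 - 5), 0)) = 1*(153 + 9*5 + 17*(-2) + 5*(-2)) = 1*(153 + 45 - 34 - 10) = 1*154 = 154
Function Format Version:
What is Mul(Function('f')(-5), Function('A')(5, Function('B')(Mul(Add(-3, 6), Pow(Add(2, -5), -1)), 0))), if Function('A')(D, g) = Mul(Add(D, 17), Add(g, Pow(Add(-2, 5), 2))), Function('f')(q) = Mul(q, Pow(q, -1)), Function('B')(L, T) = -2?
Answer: 154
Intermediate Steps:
Function('f')(q) = 1
Function('A')(D, g) = Mul(Add(9, g), Add(17, D)) (Function('A')(D, g) = Mul(Add(17, D), Add(g, Pow(3, 2))) = Mul(Add(17, D), Add(g, 9)) = Mul(Add(17, D), Add(9, g)) = Mul(Add(9, g), Add(17, D)))
Mul(Function('f')(-5), Function('A')(5, Function('B')(Mul(Add(-3, 6), Pow(Add(2, -5), -1)), 0))) = Mul(1, Add(153, Mul(9, 5), Mul(17, -2), Mul(5, -2))) = Mul(1, Add(153, 45, -34, -10)) = Mul(1, 154) = 154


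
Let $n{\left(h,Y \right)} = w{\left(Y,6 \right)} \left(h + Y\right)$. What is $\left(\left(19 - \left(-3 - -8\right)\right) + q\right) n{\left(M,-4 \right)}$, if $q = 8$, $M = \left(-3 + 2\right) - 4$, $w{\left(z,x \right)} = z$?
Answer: $792$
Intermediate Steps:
$M = -5$ ($M = -1 - 4 = -5$)
$n{\left(h,Y \right)} = Y \left(Y + h\right)$ ($n{\left(h,Y \right)} = Y \left(h + Y\right) = Y \left(Y + h\right)$)
$\left(\left(19 - \left(-3 - -8\right)\right) + q\right) n{\left(M,-4 \right)} = \left(\left(19 - \left(-3 - -8\right)\right) + 8\right) \left(- 4 \left(-4 - 5\right)\right) = \left(\left(19 - \left(-3 + 8\right)\right) + 8\right) \left(\left(-4\right) \left(-9\right)\right) = \left(\left(19 - 5\right) + 8\right) 36 = \left(14 + 8\right) 36 = 22 \cdot 36 = 792$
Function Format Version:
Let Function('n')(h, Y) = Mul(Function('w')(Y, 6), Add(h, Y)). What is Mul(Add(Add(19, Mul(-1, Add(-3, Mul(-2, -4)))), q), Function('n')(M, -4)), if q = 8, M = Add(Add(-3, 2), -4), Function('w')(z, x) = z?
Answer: 792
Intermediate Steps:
M = -5 (M = Add(-1, -4) = -5)
Function('n')(h, Y) = Mul(Y, Add(Y, h)) (Function('n')(h, Y) = Mul(Y, Add(h, Y)) = Mul(Y, Add(Y, h)))
Mul(Add(Add(19, Mul(-1, Add(-3, Mul(-2, -4)))), q), Function('n')(M, -4)) = Mul(Add(Add(19, Mul(-1, Add(-3, Mul(-2, -4)))), 8), Mul(-4, Add(-4, -5))) = Mul(Add(Add(19, Mul(-1, Add(-3, 8))), 8), Mul(-4, -9)) = Mul(Add(Add(19, Mul(-1, 5)), 8), 36) = Mul(Add(Add(19, -5), 8), 36) = Mul(Add(14, 8), 36) = Mul(22, 36) = 792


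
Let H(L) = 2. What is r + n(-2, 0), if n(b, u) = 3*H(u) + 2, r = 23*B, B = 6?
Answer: 146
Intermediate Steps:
r = 138 (r = 23*6 = 138)
n(b, u) = 8 (n(b, u) = 3*2 + 2 = 6 + 2 = 8)
r + n(-2, 0) = 138 + 8 = 146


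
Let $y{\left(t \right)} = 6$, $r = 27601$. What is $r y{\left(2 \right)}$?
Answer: $165606$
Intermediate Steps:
$r y{\left(2 \right)} = 27601 \cdot 6 = 165606$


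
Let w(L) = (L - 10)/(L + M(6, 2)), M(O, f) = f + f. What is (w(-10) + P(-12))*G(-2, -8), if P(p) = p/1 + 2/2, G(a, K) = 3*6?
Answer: -138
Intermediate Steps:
G(a, K) = 18
M(O, f) = 2*f
w(L) = (-10 + L)/(4 + L) (w(L) = (L - 10)/(L + 2*2) = (-10 + L)/(L + 4) = (-10 + L)/(4 + L))
P(p) = 1 + p (P(p) = p*1 + 2*(½) = p + 1 = 1 + p)
(w(-10) + P(-12))*G(-2, -8) = ((-10 - 10)/(4 - 10) + (1 - 12))*18 = (-20/(-6) - 11)*18 = (-⅙*(-20) - 11)*18 = (10/3 - 11)*18 = -23/3*18 = -138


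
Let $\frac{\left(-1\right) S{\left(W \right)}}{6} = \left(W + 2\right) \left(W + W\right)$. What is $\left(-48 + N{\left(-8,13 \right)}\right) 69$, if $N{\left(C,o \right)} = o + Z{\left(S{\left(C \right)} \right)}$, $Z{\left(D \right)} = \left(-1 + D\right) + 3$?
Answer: $-42021$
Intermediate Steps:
$S{\left(W \right)} = - 12 W \left(2 + W\right)$ ($S{\left(W \right)} = - 6 \left(W + 2\right) \left(W + W\right) = - 6 \left(2 + W\right) 2 W = - 6 \cdot 2 W \left(2 + W\right) = - 12 W \left(2 + W\right)$)
$Z{\left(D \right)} = 2 + D$
$N{\left(C,o \right)} = 2 + o - 12 C \left(2 + C\right)$ ($N{\left(C,o \right)} = o - \left(-2 + 12 C \left(2 + C\right)\right) = 2 + o - 12 C \left(2 + C\right)$)
$\left(-48 + N{\left(-8,13 \right)}\right) 69 = \left(-48 + \left(2 + 13 - - 96 \left(2 - 8\right)\right)\right) 69 = \left(-48 + \left(2 + 13 - \left(-96\right) \left(-6\right)\right)\right) 69 = \left(-48 + \left(2 + 13 - 576\right)\right) 69 = \left(-48 - 561\right) 69 = \left(-609\right) 69 = -42021$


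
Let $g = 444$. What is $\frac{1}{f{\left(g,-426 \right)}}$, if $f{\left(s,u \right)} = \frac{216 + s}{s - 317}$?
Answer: $\frac{127}{660} \approx 0.19242$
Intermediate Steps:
$f{\left(s,u \right)} = \frac{216 + s}{-317 + s}$
$\frac{1}{f{\left(g,-426 \right)}} = \frac{1}{\frac{1}{-317 + 444} \left(216 + 444\right)} = \frac{1}{\frac{1}{127} \cdot 660} = \frac{1}{\frac{660}{127}} = \frac{127}{660}$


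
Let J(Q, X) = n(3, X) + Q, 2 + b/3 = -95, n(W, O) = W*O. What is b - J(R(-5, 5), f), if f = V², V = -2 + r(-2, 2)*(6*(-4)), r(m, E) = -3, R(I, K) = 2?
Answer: -14993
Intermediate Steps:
n(W, O) = O*W
V = 70 (V = -2 - 18*(-4) = -2 - 3*(-24) = -2 + 72 = 70)
b = -291 (b = -6 + 3*(-95) = -6 - 285 = -291)
f = 4900 (f = 70² = 4900)
J(Q, X) = Q + 3*X (J(Q, X) = X*3 + Q = 3*X + Q = Q + 3*X)
b - J(R(-5, 5), f) = -291 - (2 + 3*4900) = -291 - (2 + 14700) = -291 - 1*14702 = -291 - 14702 = -14993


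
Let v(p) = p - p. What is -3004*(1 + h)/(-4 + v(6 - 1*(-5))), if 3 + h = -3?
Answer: -3755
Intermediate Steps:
h = -6 (h = -3 - 3 = -6)
v(p) = 0
-3004*(1 + h)/(-4 + v(6 - 1*(-5))) = -3004*(1 - 6)/(-4 + 0) = -(-15020)/(-4) = -(-15020)*(-1)/4 = -3004*5/4 = -3755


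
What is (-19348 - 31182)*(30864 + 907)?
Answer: -1605388630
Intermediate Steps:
(-19348 - 31182)*(30864 + 907) = -50530*31771 = -1605388630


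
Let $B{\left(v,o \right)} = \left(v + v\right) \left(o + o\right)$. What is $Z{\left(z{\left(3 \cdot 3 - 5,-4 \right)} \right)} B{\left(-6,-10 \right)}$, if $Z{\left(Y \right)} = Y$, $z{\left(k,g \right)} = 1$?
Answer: $240$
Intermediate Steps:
$B{\left(v,o \right)} = 4 o v$ ($B{\left(v,o \right)} = 2 v 2 o = 4 o v$)
$Z{\left(z{\left(3 \cdot 3 - 5,-4 \right)} \right)} B{\left(-6,-10 \right)} = 1 \cdot 4 \left(-10\right) \left(-6\right) = 1 \cdot 240 = 240$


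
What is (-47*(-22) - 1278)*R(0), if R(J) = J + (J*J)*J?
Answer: 0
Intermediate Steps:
R(J) = J + J³ (R(J) = J + J²*J = J + J³)
(-47*(-22) - 1278)*R(0) = (-47*(-22) - 1278)*(0 + 0³) = (1034 - 1278)*(0 + 0) = -244*0 = 0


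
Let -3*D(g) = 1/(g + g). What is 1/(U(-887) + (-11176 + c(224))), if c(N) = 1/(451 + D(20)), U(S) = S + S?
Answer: -54119/700840930 ≈ -7.7220e-5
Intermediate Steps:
U(S) = 2*S
D(g) = -1/(6*g) (D(g) = -1/(3*(g + g)) = -1/(2*g)/3 = -1/(6*g))
c(N) = 120/54119 (c(N) = 1/(451 - ⅙/20) = 1/(451 - ⅙*1/20) = 1/(451 - 1/120) = 1/(54119/120) = 120/54119)
1/(U(-887) + (-11176 + c(224))) = 1/(2*(-887) + (-11176 + 120/54119)) = 1/(-1774 - 604833824/54119) = 1/(-700840930/54119) = -54119/700840930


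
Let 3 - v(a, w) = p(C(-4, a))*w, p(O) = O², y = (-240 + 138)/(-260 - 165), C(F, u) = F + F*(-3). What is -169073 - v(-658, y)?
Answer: -4226516/25 ≈ -1.6906e+5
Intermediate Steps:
C(F, u) = -2*F (C(F, u) = F - 3*F = -2*F)
y = 6/25 (y = -102/(-425) = -102*(-1/425) = 6/25 ≈ 0.24000)
v(a, w) = 3 - 64*w (v(a, w) = 3 - (-2*(-4))²*w = 3 - 8²*w = 3 - 64*w)
-169073 - v(-658, y) = -169073 - (3 - 64*6/25) = -169073 - (3 - 384/25) = -169073 - 1*(-309/25) = -169073 + 309/25 = -4226516/25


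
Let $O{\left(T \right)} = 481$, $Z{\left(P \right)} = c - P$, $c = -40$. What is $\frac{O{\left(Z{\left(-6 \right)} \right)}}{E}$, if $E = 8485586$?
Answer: $\frac{481}{8485586} \approx 5.6684 \cdot 10^{-5}$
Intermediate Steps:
$Z{\left(P \right)} = -40 - P$
$\frac{O{\left(Z{\left(-6 \right)} \right)}}{E} = \frac{481}{8485586}$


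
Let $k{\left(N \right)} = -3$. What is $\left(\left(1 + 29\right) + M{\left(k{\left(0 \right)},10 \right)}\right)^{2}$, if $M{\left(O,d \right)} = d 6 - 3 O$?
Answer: $9801$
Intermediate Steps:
$M{\left(O,d \right)} = - 3 O + 6 d$ ($M{\left(O,d \right)} = 6 d - 3 O = - 3 O + 6 d$)
$\left(\left(1 + 29\right) + M{\left(k{\left(0 \right)},10 \right)}\right)^{2} = \left(\left(1 + 29\right) + \left(\left(-3\right) \left(-3\right) + 6 \cdot 10\right)\right)^{2} = \left(30 + \left(9 + 60\right)\right)^{2} = \left(30 + 69\right)^{2} = 99^{2} = 9801$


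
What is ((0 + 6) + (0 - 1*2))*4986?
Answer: 19944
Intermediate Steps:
((0 + 6) + (0 - 1*2))*4986 = (6 + (0 - 2))*4986 = (6 - 2)*4986 = 4*4986 = 19944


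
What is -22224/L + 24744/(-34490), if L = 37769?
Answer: -850530948/651326405 ≈ -1.3058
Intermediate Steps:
-22224/L + 24744/(-34490) = -22224/37769 + 24744/(-34490) = -22224*1/37769 + 24744*(-1/34490) = -22224/37769 - 12372/17245 = -850530948/651326405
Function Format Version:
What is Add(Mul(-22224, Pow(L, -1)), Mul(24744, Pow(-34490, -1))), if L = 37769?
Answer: Rational(-850530948, 651326405) ≈ -1.3058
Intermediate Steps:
Add(Mul(-22224, Pow(L, -1)), Mul(24744, Pow(-34490, -1))) = Add(Mul(-22224, Pow(37769, -1)), Mul(24744, Pow(-34490, -1))) = Add(Mul(-22224, Rational(1, 37769)), Mul(24744, Rational(-1, 34490))) = Add(Rational(-22224, 37769), Rational(-12372, 17245)) = Rational(-850530948, 651326405)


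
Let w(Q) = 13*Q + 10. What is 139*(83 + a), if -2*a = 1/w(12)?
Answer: 3830145/332 ≈ 11537.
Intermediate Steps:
w(Q) = 10 + 13*Q
a = -1/332 (a = -1/(2*(10 + 13*12)) = -1/(2*(10 + 156)) = -1/2/166 = -1/2*1/166 = -1/332 ≈ -0.0030120)
139*(83 + a) = 139*(83 - 1/332) = 139*(27555/332) = 3830145/332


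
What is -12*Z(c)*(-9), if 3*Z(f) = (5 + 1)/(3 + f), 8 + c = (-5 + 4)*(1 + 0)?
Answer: -36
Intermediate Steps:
c = -9 (c = -8 + (-5 + 4)*(1 + 0) = -8 - 1*1 = -8 - 1 = -9)
Z(f) = 2/(3 + f) (Z(f) = ((5 + 1)/(3 + f))/3 = (6/(3 + f))/3 = 2/(3 + f))
-12*Z(c)*(-9) = -24/(3 - 9)*(-9) = -24/(-6)*(-9) = -24*(-1)/6*(-9) = -12*(-1/3)*(-9) = 4*(-9) = -36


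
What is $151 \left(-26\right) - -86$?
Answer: $-3840$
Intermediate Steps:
$151 \left(-26\right) - -86 = -3926 + 86 = -3840$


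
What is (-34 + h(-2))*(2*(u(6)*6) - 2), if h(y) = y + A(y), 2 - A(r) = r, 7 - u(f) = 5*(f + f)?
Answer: 20416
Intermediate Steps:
u(f) = 7 - 10*f (u(f) = 7 - 5*(f + f) = 7 - 5*2*f = 7 - 10*f)
A(r) = 2 - r
h(y) = 2 (h(y) = y + (2 - y) = 2)
(-34 + h(-2))*(2*(u(6)*6) - 2) = (-34 + 2)*(2*((7 - 10*6)*6) - 2) = -32*(2*((7 - 60)*6) - 2) = -32*(2*(-53*6) - 2) = -32*(2*(-318) - 2) = -32*(-636 - 2) = -32*(-638) = 20416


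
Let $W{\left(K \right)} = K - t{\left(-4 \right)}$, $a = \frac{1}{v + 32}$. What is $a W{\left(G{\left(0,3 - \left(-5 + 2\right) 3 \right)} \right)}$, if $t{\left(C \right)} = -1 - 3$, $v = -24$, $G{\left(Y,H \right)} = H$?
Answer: $2$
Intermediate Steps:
$t{\left(C \right)} = -4$ ($t{\left(C \right)} = -1 - 3 = -4$)
$a = \frac{1}{8}$ ($a = \frac{1}{-24 + 32} = \frac{1}{8} \approx 0.125$)
$W{\left(K \right)} = 4 + K$ ($W{\left(K \right)} = K - -4 = K + 4 = 4 + K$)
$a W{\left(G{\left(0,3 - \left(-5 + 2\right) 3 \right)} \right)} = \frac{4 - \left(-3 + \left(-5 + 2\right) 3\right)}{8} = \frac{4 - \left(-3 - 9\right)}{8} = \frac{4 + \left(3 - -9\right)}{8} = \frac{4 + \left(3 + 9\right)}{8} = \frac{4 + 12}{8} = \frac{1}{8} \cdot 16 = 2$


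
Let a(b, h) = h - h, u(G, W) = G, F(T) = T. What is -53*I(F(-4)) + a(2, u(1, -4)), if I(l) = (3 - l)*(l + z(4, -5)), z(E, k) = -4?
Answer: 2968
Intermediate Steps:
a(b, h) = 0
I(l) = (-4 + l)*(3 - l) (I(l) = (3 - l)*(l - 4) = (3 - l)*(-4 + l) = (-4 + l)*(3 - l))
-53*I(F(-4)) + a(2, u(1, -4)) = -53*(-12 - 1*(-4)² + 7*(-4)) + 0 = -53*(-12 - 1*16 - 28) + 0 = -53*(-12 - 16 - 28) + 0 = -53*(-56) + 0 = 2968 + 0 = 2968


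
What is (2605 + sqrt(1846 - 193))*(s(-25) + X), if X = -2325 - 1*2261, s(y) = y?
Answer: -12011655 - 4611*sqrt(1653) ≈ -1.2199e+7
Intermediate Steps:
X = -4586 (X = -2325 - 2261 = -4586)
(2605 + sqrt(1846 - 193))*(s(-25) + X) = (2605 + sqrt(1846 - 193))*(-25 - 4586) = (2605 + sqrt(1653))*(-4611) = -12011655 - 4611*sqrt(1653)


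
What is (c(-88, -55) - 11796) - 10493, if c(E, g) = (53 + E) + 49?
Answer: -22275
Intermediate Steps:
c(E, g) = 102 + E
(c(-88, -55) - 11796) - 10493 = ((102 - 88) - 11796) - 10493 = (14 - 11796) - 10493 = -11782 - 10493 = -22275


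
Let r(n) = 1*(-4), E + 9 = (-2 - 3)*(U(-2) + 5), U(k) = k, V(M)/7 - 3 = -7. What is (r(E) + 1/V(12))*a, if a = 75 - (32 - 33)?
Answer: -2147/7 ≈ -306.71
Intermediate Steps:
V(M) = -28 (V(M) = 21 + 7*(-7) = 21 - 49 = -28)
E = -24 (E = -9 + (-2 - 3)*(-2 + 5) = -9 - 5*3 = -9 - 15 = -24)
r(n) = -4
a = 76 (a = 75 - 1*(-1) = 75 + 1 = 76)
(r(E) + 1/V(12))*a = (-4 + 1/(-28))*76 = (-4 - 1/28)*76 = -113/28*76 = -2147/7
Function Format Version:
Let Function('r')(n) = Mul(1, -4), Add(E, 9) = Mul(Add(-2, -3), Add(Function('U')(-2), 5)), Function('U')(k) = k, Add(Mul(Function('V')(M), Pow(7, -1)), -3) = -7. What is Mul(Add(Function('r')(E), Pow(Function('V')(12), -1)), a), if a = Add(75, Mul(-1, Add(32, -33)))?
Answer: Rational(-2147, 7) ≈ -306.71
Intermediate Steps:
Function('V')(M) = -28 (Function('V')(M) = Add(21, Mul(7, -7)) = Add(21, -49) = -28)
E = -24 (E = Add(-9, Mul(Add(-2, -3), Add(-2, 5))) = Add(-9, Mul(-5, 3)) = Add(-9, -15) = -24)
Function('r')(n) = -4
a = 76 (a = Add(75, Mul(-1, -1)) = Add(75, 1) = 76)
Mul(Add(Function('r')(E), Pow(Function('V')(12), -1)), a) = Mul(Add(-4, Pow(-28, -1)), 76) = Mul(Add(-4, Rational(-1, 28)), 76) = Mul(Rational(-113, 28), 76) = Rational(-2147, 7)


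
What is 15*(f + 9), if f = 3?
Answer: 180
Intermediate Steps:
15*(f + 9) = 15*(3 + 9) = 15*12 = 180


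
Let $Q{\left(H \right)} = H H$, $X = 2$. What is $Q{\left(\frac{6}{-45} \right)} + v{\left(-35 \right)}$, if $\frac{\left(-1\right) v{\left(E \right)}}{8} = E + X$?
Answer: $\frac{59404}{225} \approx 264.02$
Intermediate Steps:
$Q{\left(H \right)} = H^{2}$
$v{\left(E \right)} = -16 - 8 E$ ($v{\left(E \right)} = - 8 \left(E + 2\right) = - 8 \left(2 + E\right) = -16 - 8 E$)
$Q{\left(\frac{6}{-45} \right)} + v{\left(-35 \right)} = \left(\frac{6}{-45}\right)^{2} - -264 = \left(6 \left(- \frac{1}{45}\right)\right)^{2} + \left(-16 + 280\right) = \left(- \frac{2}{15}\right)^{2} + 264 = \frac{4}{225} + 264 = \frac{59404}{225}$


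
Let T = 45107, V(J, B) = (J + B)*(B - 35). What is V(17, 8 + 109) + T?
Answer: 56095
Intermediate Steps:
V(J, B) = (-35 + B)*(B + J) (V(J, B) = (B + J)*(-35 + B) = (-35 + B)*(B + J))
V(17, 8 + 109) + T = ((8 + 109)**2 - 35*(8 + 109) - 35*17 + (8 + 109)*17) + 45107 = (117**2 - 35*117 - 595 + 117*17) + 45107 = (13689 - 4095 - 595 + 1989) + 45107 = 10988 + 45107 = 56095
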